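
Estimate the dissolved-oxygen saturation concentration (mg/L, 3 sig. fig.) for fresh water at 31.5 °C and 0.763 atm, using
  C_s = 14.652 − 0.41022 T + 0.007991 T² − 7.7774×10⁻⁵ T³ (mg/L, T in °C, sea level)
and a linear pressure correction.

C_s ≈ 5.52 mg/L

At sea level: C_s = 14.652 − 0.41022×31.5 + 0.007991×31.5² − 7.7774×10⁻⁵×31.5³ = 7.228 mg/L.
Pressure correction: C_s' = 7.228 × 0.763 = 5.515 mg/L.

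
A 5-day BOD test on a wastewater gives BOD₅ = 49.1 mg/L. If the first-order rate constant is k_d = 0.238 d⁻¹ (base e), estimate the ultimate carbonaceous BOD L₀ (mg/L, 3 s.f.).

L₀ ≈ 70.6 mg/L

BOD₅ = L₀(1 − e^(−5k_d)) ⇒ L₀ = BOD₅ / (1 − e^(−5×0.238))
= 49.1 / (1 − 0.3042) = 49.1 / 0.6958 = 70.57 mg/L.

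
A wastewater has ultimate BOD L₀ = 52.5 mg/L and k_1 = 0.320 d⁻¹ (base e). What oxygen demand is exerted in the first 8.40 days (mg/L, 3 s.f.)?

y_t = L₀(1 − e^(−k_1 t)) = 52.5 × (1 − e^(−0.320×8.40))
= 52.5 × (1 − 0.06802) = 52.5 × 0.9320 = 48.93 mg/L.

y ≈ 48.9 mg/L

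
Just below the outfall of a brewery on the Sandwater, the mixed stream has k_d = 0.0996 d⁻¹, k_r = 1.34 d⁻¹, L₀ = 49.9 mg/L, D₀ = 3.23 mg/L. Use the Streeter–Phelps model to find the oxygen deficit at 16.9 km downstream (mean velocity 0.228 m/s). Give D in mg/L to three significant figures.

Travel time t = x/v = 16.9 km / (0.228 m/s) = 16900 m / 0.228 m/s = 74120 s = 0.8579 d.
k_d L₀/(k_r−k_d) = 0.0996×49.9/(1.34−0.0996) = 4.970/1.240 = 4.007 mg/L.
e^(−k_d t) = e^(−0.0996×0.8579) = 0.9181; e^(−k_r t) = e^(−1.34×0.8579) = 0.3168.
D = 4.007 × (0.9181 − 0.3168) + 3.23 × 0.3168 = 2.409 + 1.023 = 3.433 mg/L.

D ≈ 3.43 mg/L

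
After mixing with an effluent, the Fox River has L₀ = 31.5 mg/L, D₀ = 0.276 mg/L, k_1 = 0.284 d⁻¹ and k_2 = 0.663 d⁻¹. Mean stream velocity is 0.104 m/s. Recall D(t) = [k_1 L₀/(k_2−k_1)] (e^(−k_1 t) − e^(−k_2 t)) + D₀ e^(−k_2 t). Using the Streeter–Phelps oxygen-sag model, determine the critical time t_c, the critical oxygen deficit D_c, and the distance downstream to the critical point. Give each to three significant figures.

With k_2/k_1 = 2.335 and 1 − D₀(k_2−k_1)/(k_1 L₀) = 0.9883,
t_c = ln(2.335 × 0.9883) / (0.663 − 0.284) = ln(2.307) / 0.3790 = 0.8360/0.3790 = 2.206 d.
L(t_c) = L₀ e^(−k_1 t_c) = 31.5 × 0.5345 = 16.84 mg/L, and at the critical point k_2 D_c = k_1 L, so D_c = (0.284/0.663) × 16.84 = 7.212 mg/L.
x_c = v t_c = 0.104 m/s × 2.206 d × 86400 s/d = 19820 m ≈ 19.8 km.

t_c ≈ 2.21 d; D_c ≈ 7.21 mg/L; x_c ≈ 19.8 km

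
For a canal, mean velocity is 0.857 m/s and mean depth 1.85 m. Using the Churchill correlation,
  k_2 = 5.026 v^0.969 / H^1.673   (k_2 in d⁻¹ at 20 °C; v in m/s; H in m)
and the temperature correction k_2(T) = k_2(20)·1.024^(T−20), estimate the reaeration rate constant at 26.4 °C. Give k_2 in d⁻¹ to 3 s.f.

k_2(20) = 5.026 × 0.857^0.969 / 1.85^1.673 = 5.026 × 0.8611 / 2.799 = 1.546 d⁻¹.
k_2(26.4) = 1.546 × 1.024^(26.4−20) = 1.546 × 1.164 = 1.800 d⁻¹.

k_2 ≈ 1.80 d⁻¹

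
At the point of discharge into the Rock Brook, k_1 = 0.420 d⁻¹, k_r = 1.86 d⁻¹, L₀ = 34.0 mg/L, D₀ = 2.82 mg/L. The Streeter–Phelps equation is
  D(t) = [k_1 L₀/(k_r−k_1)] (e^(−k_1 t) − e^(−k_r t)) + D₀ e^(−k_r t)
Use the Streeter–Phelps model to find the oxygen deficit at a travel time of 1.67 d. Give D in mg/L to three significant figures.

k_1 L₀/(k_r−k_1) = 0.420×34.0/(1.86−0.420) = 14.28/1.440 = 9.917 mg/L.
e^(−k_1 t) = e^(−0.420×1.670) = 0.4959; e^(−k_r t) = e^(−1.86×1.670) = 0.04477.
D = 9.917 × (0.4959 − 0.04477) + 2.82 × 0.04477 = 4.474 + 0.1263 = 4.600 mg/L.

D ≈ 4.60 mg/L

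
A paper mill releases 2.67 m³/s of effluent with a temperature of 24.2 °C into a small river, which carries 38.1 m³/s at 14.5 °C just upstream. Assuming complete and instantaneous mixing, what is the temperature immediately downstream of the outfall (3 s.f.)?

Flow-weighted mixing: C = (Q_r C_r + Q_w C_w)/(Q_r + Q_w)
= (38.1×14.5 + 2.67×24.2)/(38.1 + 2.67) = 617.1/40.77 = 15.14 °C.

15.1 °C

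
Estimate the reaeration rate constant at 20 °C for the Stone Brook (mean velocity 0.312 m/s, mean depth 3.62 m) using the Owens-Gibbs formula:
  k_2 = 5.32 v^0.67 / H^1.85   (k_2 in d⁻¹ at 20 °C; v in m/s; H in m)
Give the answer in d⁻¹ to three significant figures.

k_2 ≈ 0.226 d⁻¹

k_2 = 5.32 × 0.312^0.67 / 3.62^1.85 = 5.32 × 0.4582 / 10.80 = 0.2256 d⁻¹.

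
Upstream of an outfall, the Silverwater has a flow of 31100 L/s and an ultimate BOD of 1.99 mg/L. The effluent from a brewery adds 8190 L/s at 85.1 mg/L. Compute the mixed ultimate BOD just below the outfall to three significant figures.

19.3 mg/L

Flow-weighted mixing: C = (Q_r C_r + Q_w C_w)/(Q_r + Q_w)
= (31100×1.99 + 8190×85.1)/(31100 + 8190) = 758900/39290 = 19.31 mg/L.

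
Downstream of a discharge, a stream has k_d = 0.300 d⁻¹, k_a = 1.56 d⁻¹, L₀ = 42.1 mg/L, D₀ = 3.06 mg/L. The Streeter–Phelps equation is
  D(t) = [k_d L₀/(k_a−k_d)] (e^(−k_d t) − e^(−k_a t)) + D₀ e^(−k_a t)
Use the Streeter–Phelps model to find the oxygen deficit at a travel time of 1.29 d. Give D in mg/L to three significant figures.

D ≈ 5.88 mg/L

k_d L₀/(k_a−k_d) = 0.300×42.1/(1.56−0.300) = 12.63/1.260 = 10.02 mg/L.
e^(−k_d t) = e^(−0.300×1.290) = 0.6791; e^(−k_a t) = e^(−1.56×1.290) = 0.1337.
D = 10.02 × (0.6791 − 0.1337) + 3.06 × 0.1337 = 5.467 + 0.4090 = 5.876 mg/L.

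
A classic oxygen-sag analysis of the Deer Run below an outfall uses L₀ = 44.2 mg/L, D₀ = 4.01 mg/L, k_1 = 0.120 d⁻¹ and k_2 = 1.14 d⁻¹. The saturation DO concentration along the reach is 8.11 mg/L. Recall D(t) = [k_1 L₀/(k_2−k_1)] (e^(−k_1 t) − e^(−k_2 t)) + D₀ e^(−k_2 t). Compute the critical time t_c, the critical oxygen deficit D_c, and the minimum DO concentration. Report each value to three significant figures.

At the critical point dD/dt = 0, so k_1 L₀ e^(−k_1 t) = k_2 D. Substituting D(t) from the Streeter–Phelps equation and solving for t gives
t_c = ln[(k_2/k_1)(1 − D₀(k_2−k_1)/(k_1 L₀))] / (k_2−k_1).
Here k_2−k_1 = 1.020 d⁻¹ and 1 − D₀(k_2−k_1)/(k_1 L₀) = 1 − 4.01×1.020/(0.120×44.2) = 0.2288, so
t_c = ln(9.500 × 0.2288) / 1.020 = 0.7766 / 1.020 = 0.7614 d.
D_c = (k_1/k_2) L₀ e^(−k_1 t_c) = (0.120/1.14) × 44.2 × e^(−0.120×0.7614) = 0.1053 × 44.2 × 0.9127 = 4.246 mg/L.
Minimum DO = C_s − D_c = 8.11 − 4.246 = 3.864 mg/L.

t_c ≈ 0.761 d; D_c ≈ 4.25 mg/L; min DO ≈ 3.86 mg/L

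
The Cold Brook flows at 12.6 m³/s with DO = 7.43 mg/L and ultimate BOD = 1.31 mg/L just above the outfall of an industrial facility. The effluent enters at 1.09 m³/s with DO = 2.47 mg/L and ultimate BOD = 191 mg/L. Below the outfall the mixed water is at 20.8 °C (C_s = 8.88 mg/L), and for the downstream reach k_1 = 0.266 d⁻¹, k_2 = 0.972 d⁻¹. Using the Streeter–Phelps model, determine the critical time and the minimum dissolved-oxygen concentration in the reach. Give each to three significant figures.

t_c ≈ 1.33 d; minimum DO ≈ 5.73 mg/L

Mixed DO = (12.6×7.43 + 1.09×2.47)/(12.6+1.09) = 96.31/13.69 = 7.035 mg/L.
Mixed L₀ = (12.6×1.31 + 1.09×191)/(13.69) = 224.7/13.69 = 16.41 mg/L.
Initial deficit D₀ = C_s − DO₀ = 8.88 − 7.035 = 1.845 mg/L.
t_c = (1/0.7060) ln[(0.972/0.266)(1 − 1.845×0.7060/(0.266×16.41))] = 1.416 × ln(2.564) = 1.334 d.
D_c = (0.266/0.972) × 16.41 × e^(−0.266×1.334) = 0.2737 × 16.41 × 0.7013 = 3.150 mg/L.
Minimum DO = 8.88 − 3.150 = 5.730 mg/L.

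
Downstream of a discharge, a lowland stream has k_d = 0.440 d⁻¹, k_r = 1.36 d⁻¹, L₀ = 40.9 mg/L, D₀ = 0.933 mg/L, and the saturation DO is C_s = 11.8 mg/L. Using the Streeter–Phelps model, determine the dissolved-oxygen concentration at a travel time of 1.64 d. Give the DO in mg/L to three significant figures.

DO ≈ 4.30 mg/L

k_d L₀/(k_r−k_d) = 0.440×40.9/(1.36−0.440) = 18.00/0.9200 = 19.56 mg/L.
e^(−k_d t) = e^(−0.440×1.640) = 0.4860; e^(−k_r t) = e^(−1.36×1.640) = 0.1075.
D = 19.56 × (0.4860 − 0.1075) + 0.933 × 0.1075 = 7.404 + 0.1003 = 7.504 mg/L.
DO = C_s − D = 11.8 − 7.504 = 4.296 mg/L.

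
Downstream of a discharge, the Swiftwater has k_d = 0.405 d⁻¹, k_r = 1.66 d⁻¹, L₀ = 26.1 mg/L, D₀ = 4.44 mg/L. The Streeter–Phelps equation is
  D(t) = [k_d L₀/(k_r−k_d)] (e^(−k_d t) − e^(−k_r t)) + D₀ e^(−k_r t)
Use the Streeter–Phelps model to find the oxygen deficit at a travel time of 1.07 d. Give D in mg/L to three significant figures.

D ≈ 4.79 mg/L

k_d L₀/(k_r−k_d) = 0.405×26.1/(1.66−0.405) = 10.57/1.255 = 8.423 mg/L.
e^(−k_d t) = e^(−0.405×1.070) = 0.6483; e^(−k_r t) = e^(−1.66×1.070) = 0.1693.
D = 8.423 × (0.6483 − 0.1693) + 4.44 × 0.1693 = 4.035 + 0.7516 = 4.787 mg/L.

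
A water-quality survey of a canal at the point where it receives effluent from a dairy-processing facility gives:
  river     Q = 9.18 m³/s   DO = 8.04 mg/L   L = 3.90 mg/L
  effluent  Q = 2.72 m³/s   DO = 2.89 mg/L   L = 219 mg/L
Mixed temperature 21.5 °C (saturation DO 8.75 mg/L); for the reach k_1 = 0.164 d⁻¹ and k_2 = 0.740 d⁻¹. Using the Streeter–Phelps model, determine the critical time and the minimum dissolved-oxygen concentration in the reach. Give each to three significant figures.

t_c ≈ 2.38 d; minimum DO ≈ 0.796 mg/L

Mixed DO = (9.18×8.04 + 2.72×2.89)/(9.18+2.72) = 81.67/11.90 = 6.863 mg/L.
Mixed L₀ = (9.18×3.90 + 2.72×219)/(11.90) = 631.5/11.90 = 53.07 mg/L.
Initial deficit D₀ = C_s − DO₀ = 8.75 − 6.863 = 1.887 mg/L.
t_c = (1/0.5760) ln[(0.740/0.164)(1 − 1.887×0.5760/(0.164×53.07))] = 1.736 × ln(3.949) = 2.384 d.
D_c = (0.164/0.740) × 53.07 × e^(−0.164×2.384) = 0.2216 × 53.07 × 0.6764 = 7.954 mg/L.
Minimum DO = 8.75 − 7.954 = 0.7956 mg/L.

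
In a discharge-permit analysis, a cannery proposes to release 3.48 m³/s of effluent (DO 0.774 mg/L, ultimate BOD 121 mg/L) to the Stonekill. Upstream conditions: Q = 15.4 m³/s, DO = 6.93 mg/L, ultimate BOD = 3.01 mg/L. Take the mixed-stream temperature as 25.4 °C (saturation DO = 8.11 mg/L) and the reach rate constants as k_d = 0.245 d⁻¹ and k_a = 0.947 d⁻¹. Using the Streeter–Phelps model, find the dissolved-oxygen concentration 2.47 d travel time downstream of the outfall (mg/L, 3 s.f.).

Mixed DO = (15.4×6.93 + 3.48×0.774)/(15.4+3.48) = 109.4/18.88 = 5.795 mg/L.
Mixed L₀ = (15.4×3.01 + 3.48×121)/(18.88) = 467.4/18.88 = 24.76 mg/L.
Initial deficit D₀ = C_s − DO₀ = 8.11 − 5.795 = 2.315 mg/L.
D(2.47) = [0.245×24.76/(0.947−0.245)](e^(−0.245×2.47) − e^(−0.947×2.47)) + 2.315 e^(−0.947×2.47)
= 8.641 × (0.5460 − 0.09642) + 2.315 × 0.09642 = 4.108 mg/L.
DO = 8.11 − 4.108 = 4.002 mg/L.

DO ≈ 4.00 mg/L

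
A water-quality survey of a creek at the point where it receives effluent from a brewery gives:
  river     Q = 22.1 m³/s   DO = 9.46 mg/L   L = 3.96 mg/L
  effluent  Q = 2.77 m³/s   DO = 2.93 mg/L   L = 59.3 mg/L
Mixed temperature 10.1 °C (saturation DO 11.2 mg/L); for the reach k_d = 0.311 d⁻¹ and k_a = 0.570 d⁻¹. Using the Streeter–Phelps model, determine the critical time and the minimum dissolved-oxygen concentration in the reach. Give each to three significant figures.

Mixed DO = (22.1×9.46 + 2.77×2.93)/(22.1+2.77) = 217.2/24.87 = 8.733 mg/L.
Mixed L₀ = (22.1×3.96 + 2.77×59.3)/(24.87) = 251.8/24.87 = 10.12 mg/L.
Initial deficit D₀ = C_s − DO₀ = 11.2 − 8.733 = 2.467 mg/L.
t_c = (1/0.2590) ln[(0.570/0.311)(1 − 2.467×0.2590/(0.311×10.12))] = 3.861 × ln(1.461) = 1.463 d.
D_c = (0.311/0.570) × 10.12 × e^(−0.311×1.463) = 0.5456 × 10.12 × 0.6344 = 3.504 mg/L.
Minimum DO = 11.2 − 3.504 = 7.696 mg/L.

t_c ≈ 1.46 d; minimum DO ≈ 7.70 mg/L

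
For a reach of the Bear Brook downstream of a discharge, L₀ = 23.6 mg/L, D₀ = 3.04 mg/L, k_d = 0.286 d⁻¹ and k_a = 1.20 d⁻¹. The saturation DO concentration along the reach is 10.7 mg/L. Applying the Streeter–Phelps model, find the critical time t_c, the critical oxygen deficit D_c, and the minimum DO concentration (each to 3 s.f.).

t_c = [1/(k_a−k_d)] ln[(k_a/k_d)(1 − D₀(k_a−k_d)/(k_d L₀))]
= [1/(1.20−0.286)] ln[(1.20/0.286)(1 − 3.04×0.9140/(0.286×23.6))]
= (1/0.9140) ln[4.196 × 0.5883] = 1.094 × ln(2.469) = 1.094 × 0.9036 = 0.9887 d.
D_c = (k_d/k_a) L₀ e^(−k_d t_c) = (0.286/1.20) × 23.6 × e^(−0.286×0.9887) = 0.2383 × 23.6 × 0.7537 = 4.239 mg/L.
Minimum DO = C_s − D_c = 10.7 − 4.239 = 6.461 mg/L.

t_c ≈ 0.989 d; D_c ≈ 4.24 mg/L; min DO ≈ 6.46 mg/L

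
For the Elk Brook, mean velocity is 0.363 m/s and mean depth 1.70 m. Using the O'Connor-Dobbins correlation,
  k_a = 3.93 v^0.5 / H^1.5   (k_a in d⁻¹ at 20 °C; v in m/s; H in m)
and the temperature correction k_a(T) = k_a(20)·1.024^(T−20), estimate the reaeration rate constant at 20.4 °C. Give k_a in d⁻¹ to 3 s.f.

k_a ≈ 1.08 d⁻¹

k_a(20) = 3.93 × 0.363^0.5 / 1.70^1.5 = 3.93 × 0.6025 / 2.217 = 1.068 d⁻¹.
k_a(20.4) = 1.068 × 1.024^(20.4−20) = 1.068 × 1.010 = 1.078 d⁻¹.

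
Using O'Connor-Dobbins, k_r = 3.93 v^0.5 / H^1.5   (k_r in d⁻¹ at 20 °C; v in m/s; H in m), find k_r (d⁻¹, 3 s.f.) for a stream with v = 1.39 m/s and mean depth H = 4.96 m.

k_r = 3.93 × 1.39^0.5 / 4.96^1.5 = 3.93 × 1.179 / 11.05 = 0.4194 d⁻¹.

k_r ≈ 0.419 d⁻¹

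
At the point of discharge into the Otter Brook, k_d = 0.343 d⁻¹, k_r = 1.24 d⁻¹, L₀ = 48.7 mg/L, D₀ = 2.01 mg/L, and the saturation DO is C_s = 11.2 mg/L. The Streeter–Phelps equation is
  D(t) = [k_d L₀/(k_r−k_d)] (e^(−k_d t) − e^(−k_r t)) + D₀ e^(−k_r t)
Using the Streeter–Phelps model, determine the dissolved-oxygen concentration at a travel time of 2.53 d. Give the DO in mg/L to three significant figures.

DO ≈ 4.10 mg/L

k_d L₀/(k_r−k_d) = 0.343×48.7/(1.24−0.343) = 16.70/0.8970 = 18.62 mg/L.
e^(−k_d t) = e^(−0.343×2.530) = 0.4199; e^(−k_r t) = e^(−1.24×2.530) = 0.04340.
D = 18.62 × (0.4199 − 0.04340) + 2.01 × 0.04340 = 7.011 + 0.08724 = 7.098 mg/L.
DO = C_s − D = 11.2 − 7.098 = 4.102 mg/L.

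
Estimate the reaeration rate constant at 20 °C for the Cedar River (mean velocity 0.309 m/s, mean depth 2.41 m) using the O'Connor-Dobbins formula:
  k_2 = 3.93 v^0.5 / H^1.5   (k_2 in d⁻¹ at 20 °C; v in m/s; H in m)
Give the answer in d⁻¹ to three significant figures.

k_2 = 3.93 × 0.309^0.5 / 2.41^1.5 = 3.93 × 0.5559 / 3.741 = 0.5839 d⁻¹.

k_2 ≈ 0.584 d⁻¹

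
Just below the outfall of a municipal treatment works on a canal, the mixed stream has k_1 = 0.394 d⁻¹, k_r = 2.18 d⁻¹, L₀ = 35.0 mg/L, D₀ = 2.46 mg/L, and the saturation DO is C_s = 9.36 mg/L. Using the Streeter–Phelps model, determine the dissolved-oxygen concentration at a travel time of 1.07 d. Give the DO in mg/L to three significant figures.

k_1 L₀/(k_r−k_1) = 0.394×35.0/(2.18−0.394) = 13.79/1.786 = 7.721 mg/L.
e^(−k_1 t) = e^(−0.394×1.070) = 0.6560; e^(−k_r t) = e^(−2.18×1.070) = 0.09704.
D = 7.721 × (0.6560 − 0.09704) + 2.46 × 0.09704 = 4.316 + 0.2387 = 4.555 mg/L.
DO = C_s − D = 9.36 − 4.555 = 4.805 mg/L.

DO ≈ 4.81 mg/L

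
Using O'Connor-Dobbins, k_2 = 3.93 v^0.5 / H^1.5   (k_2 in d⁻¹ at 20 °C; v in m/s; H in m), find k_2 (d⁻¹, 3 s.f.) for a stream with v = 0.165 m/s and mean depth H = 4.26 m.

k_2 = 3.93 × 0.165^0.5 / 4.26^1.5 = 3.93 × 0.4062 / 8.793 = 0.1816 d⁻¹.

k_2 ≈ 0.182 d⁻¹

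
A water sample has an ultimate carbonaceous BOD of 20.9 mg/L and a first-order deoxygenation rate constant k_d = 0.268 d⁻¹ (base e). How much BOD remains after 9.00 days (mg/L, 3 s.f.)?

L ≈ 1.87 mg/L

L_t = L₀ e^(−k_d t) = 20.9 × e^(−0.268×9.00) = 20.9 × 0.08964 = 1.873 mg/L.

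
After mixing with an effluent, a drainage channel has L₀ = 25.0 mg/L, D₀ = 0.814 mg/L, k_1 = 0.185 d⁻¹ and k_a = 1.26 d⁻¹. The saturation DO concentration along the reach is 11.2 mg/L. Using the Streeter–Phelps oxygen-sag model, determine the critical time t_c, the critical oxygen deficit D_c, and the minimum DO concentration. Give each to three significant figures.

t_c ≈ 1.59 d; D_c ≈ 2.74 mg/L; min DO ≈ 8.46 mg/L

t_c = [1/(k_a−k_1)] ln[(k_a/k_1)(1 − D₀(k_a−k_1)/(k_1 L₀))]
= [1/(1.26−0.185)] ln[(1.26/0.185)(1 − 0.814×1.075/(0.185×25.0))]
= (1/1.075) ln[6.811 × 0.8108] = 0.9302 × ln(5.522) = 0.9302 × 1.709 = 1.590 d.
L(t_c) = L₀ e^(−k_1 t_c) = 25.0 × 0.7452 = 18.63 mg/L, and at the critical point k_a D_c = k_1 L, so D_c = (0.185/1.26) × 18.63 = 2.735 mg/L.
Minimum DO = C_s − D_c = 11.2 − 2.735 = 8.465 mg/L.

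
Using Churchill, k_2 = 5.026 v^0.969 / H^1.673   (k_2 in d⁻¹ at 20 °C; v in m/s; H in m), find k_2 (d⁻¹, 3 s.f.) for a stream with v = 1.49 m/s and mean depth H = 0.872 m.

k_2 ≈ 9.30 d⁻¹

k_2 = 5.026 × 1.49^0.969 / 0.872^1.673 = 5.026 × 1.472 / 0.7952 = 9.302 d⁻¹.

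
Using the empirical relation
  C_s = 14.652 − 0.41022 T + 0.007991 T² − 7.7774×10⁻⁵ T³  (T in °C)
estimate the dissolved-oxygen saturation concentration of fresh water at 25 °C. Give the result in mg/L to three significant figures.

C_s ≈ 8.18 mg/L

C_s = 14.652 − 0.41022×25 + 0.007991×25² − 7.7774×10⁻⁵×25³ = 8.176 mg/L.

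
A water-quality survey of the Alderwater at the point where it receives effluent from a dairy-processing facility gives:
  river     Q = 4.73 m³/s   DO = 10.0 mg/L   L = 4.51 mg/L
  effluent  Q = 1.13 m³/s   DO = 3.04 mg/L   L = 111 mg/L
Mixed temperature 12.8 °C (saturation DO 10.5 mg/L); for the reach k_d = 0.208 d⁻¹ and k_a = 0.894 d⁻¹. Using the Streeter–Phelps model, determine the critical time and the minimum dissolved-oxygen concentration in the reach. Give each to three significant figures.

Mixed DO = (4.73×10.0 + 1.13×3.04)/(4.73+1.13) = 50.74/5.860 = 8.658 mg/L.
Mixed L₀ = (4.73×4.51 + 1.13×111)/(5.860) = 146.8/5.860 = 25.04 mg/L.
Initial deficit D₀ = C_s − DO₀ = 10.5 − 8.658 = 1.842 mg/L.
t_c = (1/0.6860) ln[(0.894/0.208)(1 − 1.842×0.6860/(0.208×25.04))] = 1.458 × ln(3.255) = 1.721 d.
D_c = (0.208/0.894) × 25.04 × e^(−0.208×1.721) = 0.2327 × 25.04 × 0.6992 = 4.074 mg/L.
Minimum DO = 10.5 − 4.074 = 6.426 mg/L.

t_c ≈ 1.72 d; minimum DO ≈ 6.43 mg/L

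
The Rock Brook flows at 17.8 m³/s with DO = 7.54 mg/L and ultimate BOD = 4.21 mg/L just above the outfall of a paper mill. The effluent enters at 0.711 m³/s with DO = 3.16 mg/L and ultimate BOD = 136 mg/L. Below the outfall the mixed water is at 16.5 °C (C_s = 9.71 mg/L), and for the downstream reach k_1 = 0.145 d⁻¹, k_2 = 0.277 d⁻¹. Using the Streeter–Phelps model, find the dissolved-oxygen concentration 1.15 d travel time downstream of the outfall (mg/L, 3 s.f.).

DO ≈ 6.80 mg/L

Mixed DO = (17.8×7.54 + 0.711×3.16)/(17.8+0.711) = 136.5/18.51 = 7.372 mg/L.
Mixed L₀ = (17.8×4.21 + 0.711×136)/(18.51) = 171.6/18.51 = 9.272 mg/L.
Initial deficit D₀ = C_s − DO₀ = 9.71 − 7.372 = 2.338 mg/L.
D(1.15) = [0.145×9.272/(0.277−0.145)](e^(−0.145×1.15) − e^(−0.277×1.15)) + 2.338 e^(−0.277×1.15)
= 10.19 × (0.8464 − 0.7272) + 2.338 × 0.7272 = 2.915 mg/L.
DO = 9.71 − 2.915 = 6.795 mg/L.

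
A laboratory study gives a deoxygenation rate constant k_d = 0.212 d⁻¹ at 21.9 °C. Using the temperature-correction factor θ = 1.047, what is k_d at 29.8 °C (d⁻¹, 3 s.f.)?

k_d(T₂) = k_d(T₁) · θ^(T₂−T₁) = 0.212 × 1.047^(29.8−21.9)
= 0.212 × 1.047^7.90 = 0.212 × 1.437 = 0.3047 d⁻¹.

k_d ≈ 0.305 d⁻¹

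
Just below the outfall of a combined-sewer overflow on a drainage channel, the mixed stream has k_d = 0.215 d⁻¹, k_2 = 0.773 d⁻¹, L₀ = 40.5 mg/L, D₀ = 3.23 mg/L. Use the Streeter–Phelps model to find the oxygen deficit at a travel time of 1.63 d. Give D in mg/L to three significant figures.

D ≈ 7.48 mg/L

k_d L₀/(k_2−k_d) = 0.215×40.5/(0.773−0.215) = 8.707/0.5580 = 15.60 mg/L.
e^(−k_d t) = e^(−0.215×1.630) = 0.7044; e^(−k_2 t) = e^(−0.773×1.630) = 0.2837.
D = 15.60 × (0.7044 − 0.2837) + 3.23 × 0.2837 = 6.565 + 0.9162 = 7.481 mg/L.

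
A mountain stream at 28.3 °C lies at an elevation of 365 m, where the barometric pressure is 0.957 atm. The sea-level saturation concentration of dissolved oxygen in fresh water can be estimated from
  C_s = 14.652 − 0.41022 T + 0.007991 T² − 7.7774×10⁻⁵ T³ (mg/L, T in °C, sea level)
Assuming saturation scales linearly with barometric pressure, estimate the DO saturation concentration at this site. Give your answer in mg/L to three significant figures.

C_s ≈ 7.35 mg/L

At sea level: C_s = 14.652 − 0.41022×28.3 + 0.007991×28.3² − 7.7774×10⁻⁵×28.3³ = 7.680 mg/L.
Pressure correction: C_s' = 7.680 × 0.957 = 7.350 mg/L.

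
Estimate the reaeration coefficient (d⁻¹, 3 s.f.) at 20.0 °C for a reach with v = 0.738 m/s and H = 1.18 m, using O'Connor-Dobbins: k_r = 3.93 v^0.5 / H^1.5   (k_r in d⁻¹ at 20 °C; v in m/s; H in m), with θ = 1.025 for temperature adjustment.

k_r ≈ 2.63 d⁻¹

k_r(20) = 3.93 × 0.738^0.5 / 1.18^1.5 = 3.93 × 0.8591 / 1.282 = 2.634 d⁻¹.
k_r(20.0) = 2.634 × 1.025^(20.0−20) = 2.634 × 1.000 = 2.634 d⁻¹.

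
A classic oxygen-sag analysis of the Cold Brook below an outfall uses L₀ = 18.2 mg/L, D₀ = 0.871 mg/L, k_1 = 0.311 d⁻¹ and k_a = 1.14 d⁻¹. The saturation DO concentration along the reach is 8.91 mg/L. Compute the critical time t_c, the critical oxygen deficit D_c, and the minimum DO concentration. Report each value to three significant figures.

t_c ≈ 1.40 d; D_c ≈ 3.21 mg/L; min DO ≈ 5.70 mg/L

t_c = [1/(k_a−k_1)] ln[(k_a/k_1)(1 − D₀(k_a−k_1)/(k_1 L₀))]
= [1/(1.14−0.311)] ln[(1.14/0.311)(1 − 0.871×0.8290/(0.311×18.2))]
= (1/0.8290) ln[3.666 × 0.8724] = 1.206 × ln(3.198) = 1.206 × 1.163 = 1.402 d.
D_c = (k_1/k_a) L₀ e^(−k_1 t_c) = (0.311/1.14) × 18.2 × e^(−0.311×1.402) = 0.2728 × 18.2 × 0.6465 = 3.210 mg/L.
Minimum DO = C_s − D_c = 8.91 − 3.210 = 5.700 mg/L.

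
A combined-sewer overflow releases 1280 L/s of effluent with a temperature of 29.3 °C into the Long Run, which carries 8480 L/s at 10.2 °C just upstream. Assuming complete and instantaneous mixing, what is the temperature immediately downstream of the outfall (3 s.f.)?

Flow-weighted mixing: C = (Q_r C_r + Q_w C_w)/(Q_r + Q_w)
= (8480×10.2 + 1280×29.3)/(8480 + 1280) = 124000/9760 = 12.70 °C.

12.7 °C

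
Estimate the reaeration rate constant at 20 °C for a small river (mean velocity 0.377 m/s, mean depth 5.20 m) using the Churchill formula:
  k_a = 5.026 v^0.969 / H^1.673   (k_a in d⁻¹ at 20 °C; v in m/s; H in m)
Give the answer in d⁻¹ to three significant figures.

k_a ≈ 0.124 d⁻¹

k_a = 5.026 × 0.377^0.969 / 5.20^1.673 = 5.026 × 0.3886 / 15.77 = 0.1238 d⁻¹.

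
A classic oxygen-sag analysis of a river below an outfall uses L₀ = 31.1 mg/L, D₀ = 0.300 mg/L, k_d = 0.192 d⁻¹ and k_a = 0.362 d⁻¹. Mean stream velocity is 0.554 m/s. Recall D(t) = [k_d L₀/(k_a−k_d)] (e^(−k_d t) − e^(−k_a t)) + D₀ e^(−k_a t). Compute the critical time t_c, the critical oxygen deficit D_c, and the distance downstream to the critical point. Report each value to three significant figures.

t_c ≈ 3.68 d; D_c ≈ 8.14 mg/L; x_c ≈ 176 km

At the critical point dD/dt = 0, so k_d L₀ e^(−k_d t) = k_a D. Substituting D(t) from the Streeter–Phelps equation and solving for t gives
t_c = ln[(k_a/k_d)(1 − D₀(k_a−k_d)/(k_d L₀))] / (k_a−k_d).
Here k_a−k_d = 0.1700 d⁻¹ and 1 − D₀(k_a−k_d)/(k_d L₀) = 1 − 0.300×0.1700/(0.192×31.1) = 0.9915, so
t_c = ln(1.885 × 0.9915) / 0.1700 = 0.6256 / 0.1700 = 3.680 d.
D_c = (k_d/k_a) L₀ e^(−k_d t_c) = (0.192/0.362) × 31.1 × e^(−0.192×3.680) = 0.5304 × 31.1 × 0.4934 = 8.138 mg/L.
x_c = v t_c = 0.554 m/s × 3.680 d × 86400 s/d = 176100 m ≈ 176 km.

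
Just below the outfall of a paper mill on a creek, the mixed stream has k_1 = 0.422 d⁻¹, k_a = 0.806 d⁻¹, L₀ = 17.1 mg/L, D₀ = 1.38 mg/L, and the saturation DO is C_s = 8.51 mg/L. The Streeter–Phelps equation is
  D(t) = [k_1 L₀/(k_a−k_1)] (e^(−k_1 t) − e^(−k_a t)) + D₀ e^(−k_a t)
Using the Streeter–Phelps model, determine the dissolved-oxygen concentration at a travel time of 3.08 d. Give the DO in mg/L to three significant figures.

k_1 L₀/(k_a−k_1) = 0.422×17.1/(0.806−0.422) = 7.216/0.3840 = 18.79 mg/L.
e^(−k_1 t) = e^(−0.422×3.080) = 0.2726; e^(−k_a t) = e^(−0.806×3.080) = 0.08354.
D = 18.79 × (0.2726 − 0.08354) + 1.38 × 0.08354 = 3.553 + 0.1153 = 3.668 mg/L.
DO = C_s − D = 8.51 − 3.668 = 4.842 mg/L.

DO ≈ 4.84 mg/L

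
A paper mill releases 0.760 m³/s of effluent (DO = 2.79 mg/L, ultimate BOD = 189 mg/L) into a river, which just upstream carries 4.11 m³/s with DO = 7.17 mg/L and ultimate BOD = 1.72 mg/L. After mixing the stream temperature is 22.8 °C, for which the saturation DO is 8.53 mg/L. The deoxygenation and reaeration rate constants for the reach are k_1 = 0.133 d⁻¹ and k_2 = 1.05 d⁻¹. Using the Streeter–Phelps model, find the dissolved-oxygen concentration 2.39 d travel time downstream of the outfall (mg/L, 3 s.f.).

DO ≈ 5.46 mg/L

Mixed DO = (4.11×7.17 + 0.760×2.79)/(4.11+0.760) = 31.59/4.870 = 6.486 mg/L.
Mixed L₀ = (4.11×1.72 + 0.760×189)/(4.870) = 150.7/4.870 = 30.95 mg/L.
Initial deficit D₀ = C_s − DO₀ = 8.53 − 6.486 = 2.044 mg/L.
D(2.39) = [0.133×30.95/(1.05−0.133)](e^(−0.133×2.39) − e^(−1.05×2.39)) + 2.044 e^(−1.05×2.39)
= 4.488 × (0.7277 − 0.08131) + 2.044 × 0.08131 = 3.067 mg/L.
DO = 8.53 − 3.067 = 5.463 mg/L.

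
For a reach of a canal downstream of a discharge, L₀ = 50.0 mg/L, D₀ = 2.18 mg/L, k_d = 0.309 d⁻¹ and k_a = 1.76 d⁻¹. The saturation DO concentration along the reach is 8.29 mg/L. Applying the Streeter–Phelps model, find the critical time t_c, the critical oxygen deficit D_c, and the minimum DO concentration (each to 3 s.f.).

At the critical point dD/dt = 0, so k_d L₀ e^(−k_d t) = k_a D. Substituting D(t) from the Streeter–Phelps equation and solving for t gives
t_c = ln[(k_a/k_d)(1 − D₀(k_a−k_d)/(k_d L₀))] / (k_a−k_d).
Here k_a−k_d = 1.451 d⁻¹ and 1 − D₀(k_a−k_d)/(k_d L₀) = 1 − 2.18×1.451/(0.309×50.0) = 0.7953, so
t_c = ln(5.696 × 0.7953) / 1.451 = 1.511 / 1.451 = 1.041 d.
L(t_c) = L₀ e^(−k_d t_c) = 50.0 × 0.7249 = 36.25 mg/L, and at the critical point k_a D_c = k_d L, so D_c = (0.309/1.76) × 36.25 = 6.364 mg/L.
Minimum DO = C_s − D_c = 8.29 − 6.364 = 1.926 mg/L.

t_c ≈ 1.04 d; D_c ≈ 6.36 mg/L; min DO ≈ 1.93 mg/L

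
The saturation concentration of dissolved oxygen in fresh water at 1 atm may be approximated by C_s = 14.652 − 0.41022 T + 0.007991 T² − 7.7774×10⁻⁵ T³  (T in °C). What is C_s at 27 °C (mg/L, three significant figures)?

C_s ≈ 7.87 mg/L

C_s = 14.652 − 0.41022×27 + 0.007991×27² − 7.7774×10⁻⁵×27³ = 7.871 mg/L.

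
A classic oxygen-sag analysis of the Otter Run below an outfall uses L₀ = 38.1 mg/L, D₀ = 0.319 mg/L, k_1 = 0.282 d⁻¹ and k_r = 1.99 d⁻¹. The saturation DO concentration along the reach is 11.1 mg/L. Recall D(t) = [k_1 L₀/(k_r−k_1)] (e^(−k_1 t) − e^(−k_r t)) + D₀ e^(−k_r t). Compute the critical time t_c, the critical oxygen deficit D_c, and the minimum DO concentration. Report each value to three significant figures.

t_c = [1/(k_r−k_1)] ln[(k_r/k_1)(1 − D₀(k_r−k_1)/(k_1 L₀))]
= [1/(1.99−0.282)] ln[(1.99/0.282)(1 − 0.319×1.708/(0.282×38.1))]
= (1/1.708) ln[7.057 × 0.9493] = 0.5855 × ln(6.699) = 0.5855 × 1.902 = 1.114 d.
D_c = (k_1/k_r) L₀ e^(−k_1 t_c) = (0.282/1.99) × 38.1 × e^(−0.282×1.114) = 0.1417 × 38.1 × 0.7305 = 3.944 mg/L.
Minimum DO = C_s − D_c = 11.1 − 3.944 = 7.156 mg/L.

t_c ≈ 1.11 d; D_c ≈ 3.94 mg/L; min DO ≈ 7.16 mg/L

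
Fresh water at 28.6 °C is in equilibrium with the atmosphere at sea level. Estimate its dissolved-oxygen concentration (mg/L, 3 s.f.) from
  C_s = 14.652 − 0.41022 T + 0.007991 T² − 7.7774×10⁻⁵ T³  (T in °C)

C_s ≈ 7.64 mg/L

C_s = 14.652 − 0.41022×28.6 + 0.007991×28.6² − 7.7774×10⁻⁵×28.6³ = 7.637 mg/L.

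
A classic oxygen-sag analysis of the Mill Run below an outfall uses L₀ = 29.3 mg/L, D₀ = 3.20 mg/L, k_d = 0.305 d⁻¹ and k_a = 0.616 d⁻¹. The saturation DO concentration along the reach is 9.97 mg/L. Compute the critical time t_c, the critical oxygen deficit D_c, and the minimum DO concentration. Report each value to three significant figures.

t_c ≈ 1.88 d; D_c ≈ 8.17 mg/L; min DO ≈ 1.80 mg/L

t_c = [1/(k_a−k_d)] ln[(k_a/k_d)(1 − D₀(k_a−k_d)/(k_d L₀))]
= [1/(0.616−0.305)] ln[(0.616/0.305)(1 − 3.20×0.3110/(0.305×29.3))]
= (1/0.3110) ln[2.020 × 0.8886] = 3.215 × ln(1.795) = 3.215 × 0.5849 = 1.881 d.
L(t_c) = L₀ e^(−k_d t_c) = 29.3 × 0.5635 = 16.51 mg/L, and at the critical point k_a D_c = k_d L, so D_c = (0.305/0.616) × 16.51 = 8.175 mg/L.
Minimum DO = C_s − D_c = 9.97 − 8.175 = 1.795 mg/L.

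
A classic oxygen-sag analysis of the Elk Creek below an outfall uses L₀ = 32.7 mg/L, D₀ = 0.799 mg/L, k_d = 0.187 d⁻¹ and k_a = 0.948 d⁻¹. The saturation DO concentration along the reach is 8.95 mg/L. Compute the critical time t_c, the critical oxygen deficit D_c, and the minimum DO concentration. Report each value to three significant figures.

t_c ≈ 2.00 d; D_c ≈ 4.44 mg/L; min DO ≈ 4.51 mg/L

At the critical point dD/dt = 0, so k_d L₀ e^(−k_d t) = k_a D. Substituting D(t) from the Streeter–Phelps equation and solving for t gives
t_c = ln[(k_a/k_d)(1 − D₀(k_a−k_d)/(k_d L₀))] / (k_a−k_d).
Here k_a−k_d = 0.7610 d⁻¹ and 1 − D₀(k_a−k_d)/(k_d L₀) = 1 − 0.799×0.7610/(0.187×32.7) = 0.9006, so
t_c = ln(5.070 × 0.9006) / 0.7610 = 1.519 / 0.7610 = 1.995 d.
L(t_c) = L₀ e^(−k_d t_c) = 32.7 × 0.6886 = 22.52 mg/L, and at the critical point k_a D_c = k_d L, so D_c = (0.187/0.948) × 22.52 = 4.441 mg/L.
Minimum DO = C_s − D_c = 8.95 − 4.441 = 4.509 mg/L.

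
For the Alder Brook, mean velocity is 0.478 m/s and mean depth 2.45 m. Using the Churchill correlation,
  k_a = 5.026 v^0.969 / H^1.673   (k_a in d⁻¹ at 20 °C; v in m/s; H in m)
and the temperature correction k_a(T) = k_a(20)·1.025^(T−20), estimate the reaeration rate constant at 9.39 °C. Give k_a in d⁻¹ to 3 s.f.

k_a ≈ 0.422 d⁻¹

k_a(20) = 5.026 × 0.478^0.969 / 2.45^1.673 = 5.026 × 0.4891 / 4.478 = 0.5489 d⁻¹.
k_a(9.39) = 0.5489 × 1.025^(9.39−20) = 0.5489 × 0.7695 = 0.4224 d⁻¹.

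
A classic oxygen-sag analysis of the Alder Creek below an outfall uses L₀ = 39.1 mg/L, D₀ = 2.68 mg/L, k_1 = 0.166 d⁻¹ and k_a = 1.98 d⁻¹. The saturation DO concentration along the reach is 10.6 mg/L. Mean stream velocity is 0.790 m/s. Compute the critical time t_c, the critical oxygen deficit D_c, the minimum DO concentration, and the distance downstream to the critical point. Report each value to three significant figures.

t_c ≈ 0.604 d; D_c ≈ 2.97 mg/L; min DO ≈ 7.63 mg/L; x_c ≈ 41.3 km

At the critical point dD/dt = 0, so k_1 L₀ e^(−k_1 t) = k_a D. Substituting D(t) from the Streeter–Phelps equation and solving for t gives
t_c = ln[(k_a/k_1)(1 − D₀(k_a−k_1)/(k_1 L₀))] / (k_a−k_1).
Here k_a−k_1 = 1.814 d⁻¹ and 1 − D₀(k_a−k_1)/(k_1 L₀) = 1 − 2.68×1.814/(0.166×39.1) = 0.2510, so
t_c = ln(11.93 × 0.2510) / 1.814 = 1.097 / 1.814 = 0.6045 d.
L(t_c) = L₀ e^(−k_1 t_c) = 39.1 × 0.9045 = 35.37 mg/L, and at the critical point k_a D_c = k_1 L, so D_c = (0.166/1.98) × 35.37 = 2.965 mg/L.
Minimum DO = C_s − D_c = 10.6 − 2.965 = 7.635 mg/L.
x_c = v t_c = 0.790 m/s × 0.6045 d × 86400 s/d = 41260 m ≈ 41.3 km.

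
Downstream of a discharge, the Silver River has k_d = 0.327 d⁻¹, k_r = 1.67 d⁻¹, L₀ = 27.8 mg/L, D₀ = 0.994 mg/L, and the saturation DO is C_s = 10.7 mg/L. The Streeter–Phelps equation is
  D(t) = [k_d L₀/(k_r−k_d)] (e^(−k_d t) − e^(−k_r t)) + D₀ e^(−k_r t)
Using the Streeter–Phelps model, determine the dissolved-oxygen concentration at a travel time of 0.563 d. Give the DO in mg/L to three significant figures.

k_d L₀/(k_r−k_d) = 0.327×27.8/(1.67−0.327) = 9.091/1.343 = 6.769 mg/L.
e^(−k_d t) = e^(−0.327×0.5630) = 0.8319; e^(−k_r t) = e^(−1.67×0.5630) = 0.3905.
D = 6.769 × (0.8319 − 0.3905) + 0.994 × 0.3905 = 2.987 + 0.3882 = 3.375 mg/L.
DO = C_s − D = 10.7 − 3.375 = 7.325 mg/L.

DO ≈ 7.32 mg/L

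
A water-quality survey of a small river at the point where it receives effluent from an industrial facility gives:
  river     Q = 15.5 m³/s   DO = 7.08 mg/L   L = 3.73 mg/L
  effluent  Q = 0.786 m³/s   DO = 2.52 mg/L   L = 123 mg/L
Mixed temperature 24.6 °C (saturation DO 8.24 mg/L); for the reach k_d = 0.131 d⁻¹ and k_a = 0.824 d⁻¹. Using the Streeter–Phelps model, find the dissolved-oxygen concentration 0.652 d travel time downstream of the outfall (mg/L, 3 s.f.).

Mixed DO = (15.5×7.08 + 0.786×2.52)/(15.5+0.786) = 111.7/16.29 = 6.860 mg/L.
Mixed L₀ = (15.5×3.73 + 0.786×123)/(16.29) = 154.5/16.29 = 9.486 mg/L.
Initial deficit D₀ = C_s − DO₀ = 8.24 − 6.860 = 1.380 mg/L.
D(0.652) = [0.131×9.486/(0.824−0.131)](e^(−0.131×0.652) − e^(−0.824×0.652)) + 1.380 e^(−0.824×0.652)
= 1.793 × (0.9181 − 0.5844) + 1.380 × 0.5844 = 1.405 mg/L.
DO = 8.24 − 1.405 = 6.835 mg/L.

DO ≈ 6.84 mg/L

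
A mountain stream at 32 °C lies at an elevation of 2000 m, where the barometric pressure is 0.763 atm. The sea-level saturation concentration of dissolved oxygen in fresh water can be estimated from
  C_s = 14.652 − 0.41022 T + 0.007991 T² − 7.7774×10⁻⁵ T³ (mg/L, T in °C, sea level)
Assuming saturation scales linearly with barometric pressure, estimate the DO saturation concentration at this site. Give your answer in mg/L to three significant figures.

At sea level: C_s = 14.652 − 0.41022×32 + 0.007991×32² − 7.7774×10⁻⁵×32³ = 7.159 mg/L.
Pressure correction: C_s' = 7.159 × 0.763 = 5.463 mg/L.

C_s ≈ 5.46 mg/L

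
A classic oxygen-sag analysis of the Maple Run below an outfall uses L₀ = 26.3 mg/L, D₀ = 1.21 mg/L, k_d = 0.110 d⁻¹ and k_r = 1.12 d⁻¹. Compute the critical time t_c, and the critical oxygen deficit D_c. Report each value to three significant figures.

At the critical point dD/dt = 0, so k_d L₀ e^(−k_d t) = k_r D. Substituting D(t) from the Streeter–Phelps equation and solving for t gives
t_c = ln[(k_r/k_d)(1 − D₀(k_r−k_d)/(k_d L₀))] / (k_r−k_d).
Here k_r−k_d = 1.010 d⁻¹ and 1 − D₀(k_r−k_d)/(k_d L₀) = 1 − 1.21×1.010/(0.110×26.3) = 0.5776, so
t_c = ln(10.18 × 0.5776) / 1.010 = 1.772 / 1.010 = 1.754 d.
L(t_c) = L₀ e^(−k_d t_c) = 26.3 × 0.8245 = 21.68 mg/L, and at the critical point k_r D_c = k_d L, so D_c = (0.110/1.12) × 21.68 = 2.130 mg/L.

t_c ≈ 1.75 d; D_c ≈ 2.13 mg/L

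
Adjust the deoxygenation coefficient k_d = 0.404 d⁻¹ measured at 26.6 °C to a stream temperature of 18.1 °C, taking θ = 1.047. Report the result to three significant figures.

k_d ≈ 0.273 d⁻¹

k_d(T₂) = k_d(T₁) · θ^(T₂−T₁) = 0.404 × 1.047^(18.1−26.6)
= 0.404 × 1.047^-8.50 = 0.404 × 0.6768 = 0.2734 d⁻¹.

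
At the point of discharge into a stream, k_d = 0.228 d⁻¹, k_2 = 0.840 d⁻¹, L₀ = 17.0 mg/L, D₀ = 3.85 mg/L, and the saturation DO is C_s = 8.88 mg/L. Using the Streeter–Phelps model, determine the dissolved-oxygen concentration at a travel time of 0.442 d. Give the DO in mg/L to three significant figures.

DO ≈ 4.87 mg/L

k_d L₀/(k_2−k_d) = 0.228×17.0/(0.840−0.228) = 3.876/0.6120 = 6.333 mg/L.
e^(−k_d t) = e^(−0.228×0.4420) = 0.9041; e^(−k_2 t) = e^(−0.840×0.4420) = 0.6899.
D = 6.333 × (0.9041 − 0.6899) + 3.85 × 0.6899 = 1.357 + 2.656 = 4.013 mg/L.
DO = C_s − D = 8.88 − 4.013 = 4.867 mg/L.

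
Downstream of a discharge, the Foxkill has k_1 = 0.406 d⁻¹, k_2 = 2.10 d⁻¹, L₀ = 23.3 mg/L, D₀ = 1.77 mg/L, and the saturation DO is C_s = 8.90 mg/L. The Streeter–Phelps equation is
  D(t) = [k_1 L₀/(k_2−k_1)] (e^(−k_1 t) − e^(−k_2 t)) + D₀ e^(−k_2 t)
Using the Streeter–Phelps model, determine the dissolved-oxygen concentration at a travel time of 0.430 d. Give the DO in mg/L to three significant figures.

k_1 L₀/(k_2−k_1) = 0.406×23.3/(2.10−0.406) = 9.460/1.694 = 5.584 mg/L.
e^(−k_1 t) = e^(−0.406×0.4300) = 0.8398; e^(−k_2 t) = e^(−2.10×0.4300) = 0.4054.
D = 5.584 × (0.8398 − 0.4054) + 1.77 × 0.4054 = 2.426 + 0.7175 = 3.144 mg/L.
DO = C_s − D = 8.90 − 3.144 = 5.756 mg/L.

DO ≈ 5.76 mg/L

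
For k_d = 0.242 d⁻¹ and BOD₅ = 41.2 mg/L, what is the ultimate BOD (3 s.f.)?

BOD₅ = L₀(1 − e^(−5k_d)) ⇒ L₀ = BOD₅ / (1 − e^(−5×0.242))
= 41.2 / (1 − 0.2982) = 41.2 / 0.7018 = 58.71 mg/L.

L₀ ≈ 58.7 mg/L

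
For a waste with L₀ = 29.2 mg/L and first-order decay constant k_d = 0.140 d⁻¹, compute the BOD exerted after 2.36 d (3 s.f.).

y ≈ 8.22 mg/L

y_t = L₀(1 − e^(−k_d t)) = 29.2 × (1 − e^(−0.140×2.36))
= 29.2 × (1 − 0.7186) = 29.2 × 0.2814 = 8.216 mg/L.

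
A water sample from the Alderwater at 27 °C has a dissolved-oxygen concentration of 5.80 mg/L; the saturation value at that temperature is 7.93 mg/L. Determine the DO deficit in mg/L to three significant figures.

D = C_s − C = 7.93 − 5.80 = 2.13 mg/L.

D ≈ 2.13 mg/L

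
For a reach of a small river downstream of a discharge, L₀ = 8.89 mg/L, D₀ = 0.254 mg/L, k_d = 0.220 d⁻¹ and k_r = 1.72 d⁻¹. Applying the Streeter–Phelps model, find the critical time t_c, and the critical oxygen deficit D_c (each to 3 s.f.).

t_c ≈ 1.23 d; D_c ≈ 0.868 mg/L

With k_r/k_d = 7.818 and 1 − D₀(k_r−k_d)/(k_d L₀) = 0.8052,
t_c = ln(7.818 × 0.8052) / (1.72 − 0.220) = ln(6.295) / 1.500 = 1.840/1.500 = 1.227 d.
L(t_c) = L₀ e^(−k_d t_c) = 8.89 × 0.7635 = 6.788 mg/L, and at the critical point k_r D_c = k_d L, so D_c = (0.220/1.72) × 6.788 = 0.8682 mg/L.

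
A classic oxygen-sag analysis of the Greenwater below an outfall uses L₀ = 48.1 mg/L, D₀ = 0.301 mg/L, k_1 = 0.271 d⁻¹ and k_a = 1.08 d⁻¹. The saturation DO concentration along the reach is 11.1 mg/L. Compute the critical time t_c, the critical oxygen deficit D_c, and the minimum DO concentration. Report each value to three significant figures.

t_c = [1/(k_a−k_1)] ln[(k_a/k_1)(1 − D₀(k_a−k_1)/(k_1 L₀))]
= [1/(1.08−0.271)] ln[(1.08/0.271)(1 − 0.301×0.8090/(0.271×48.1))]
= (1/0.8090) ln[3.985 × 0.9813] = 1.236 × ln(3.911) = 1.236 × 1.364 = 1.686 d.
L(t_c) = L₀ e^(−k_1 t_c) = 48.1 × 0.6333 = 30.46 mg/L, and at the critical point k_a D_c = k_1 L, so D_c = (0.271/1.08) × 30.46 = 7.644 mg/L.
Minimum DO = C_s − D_c = 11.1 − 7.644 = 3.456 mg/L.

t_c ≈ 1.69 d; D_c ≈ 7.64 mg/L; min DO ≈ 3.46 mg/L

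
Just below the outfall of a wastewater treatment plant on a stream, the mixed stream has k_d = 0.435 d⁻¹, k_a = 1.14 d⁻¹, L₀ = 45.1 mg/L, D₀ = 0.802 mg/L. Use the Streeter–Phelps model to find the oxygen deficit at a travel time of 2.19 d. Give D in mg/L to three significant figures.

k_d L₀/(k_a−k_d) = 0.435×45.1/(1.14−0.435) = 19.62/0.7050 = 27.83 mg/L.
e^(−k_d t) = e^(−0.435×2.190) = 0.3857; e^(−k_a t) = e^(−1.14×2.190) = 0.08236.
D = 27.83 × (0.3857 − 0.08236) + 0.802 × 0.08236 = 8.442 + 0.06606 = 8.508 mg/L.

D ≈ 8.51 mg/L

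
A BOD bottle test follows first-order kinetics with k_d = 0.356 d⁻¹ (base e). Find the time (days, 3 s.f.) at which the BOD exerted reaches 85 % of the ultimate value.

t ≈ 5.33 d

y/L₀ = 1 − e^(−k_d t) = 0.85 ⇒ e^(−k_d t) = 0.150
t = −ln(0.150) / 0.356 = 1.897 / 0.356 = 5.329 d.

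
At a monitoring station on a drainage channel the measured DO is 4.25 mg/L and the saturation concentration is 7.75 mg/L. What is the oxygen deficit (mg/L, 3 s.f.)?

D ≈ 3.50 mg/L

D = C_s − C = 7.75 − 4.25 = 3.50 mg/L.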